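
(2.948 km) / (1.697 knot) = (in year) 0.0001071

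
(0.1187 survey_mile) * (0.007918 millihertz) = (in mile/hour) 0.003384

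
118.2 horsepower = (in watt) 8.814e+04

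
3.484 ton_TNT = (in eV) 9.098e+28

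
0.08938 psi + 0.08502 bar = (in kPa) 9.118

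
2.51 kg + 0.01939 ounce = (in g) 2511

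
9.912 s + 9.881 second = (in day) 0.0002291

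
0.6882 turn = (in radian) 4.324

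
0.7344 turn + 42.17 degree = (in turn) 0.8515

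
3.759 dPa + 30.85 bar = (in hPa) 3.085e+04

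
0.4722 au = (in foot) 2.318e+11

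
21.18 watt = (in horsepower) 0.0284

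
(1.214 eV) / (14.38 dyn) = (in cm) 1.353e-13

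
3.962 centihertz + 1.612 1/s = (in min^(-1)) 99.1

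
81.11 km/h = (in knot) 43.8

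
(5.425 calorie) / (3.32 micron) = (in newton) 6.837e+06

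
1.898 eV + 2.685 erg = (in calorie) 6.417e-08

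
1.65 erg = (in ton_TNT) 3.944e-17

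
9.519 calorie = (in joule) 39.83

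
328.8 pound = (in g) 1.491e+05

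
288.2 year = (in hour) 2.525e+06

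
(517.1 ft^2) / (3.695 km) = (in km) 1.3e-05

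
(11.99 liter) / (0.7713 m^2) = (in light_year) 1.643e-18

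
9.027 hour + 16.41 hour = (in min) 1526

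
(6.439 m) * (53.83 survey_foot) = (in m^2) 105.6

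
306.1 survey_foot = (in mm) 9.33e+04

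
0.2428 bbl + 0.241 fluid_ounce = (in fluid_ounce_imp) 1359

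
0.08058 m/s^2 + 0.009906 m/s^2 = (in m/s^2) 0.09049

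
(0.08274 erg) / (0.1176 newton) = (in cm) 7.036e-06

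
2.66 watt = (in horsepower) 0.003567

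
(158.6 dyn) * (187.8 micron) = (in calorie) 7.119e-08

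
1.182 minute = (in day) 0.0008208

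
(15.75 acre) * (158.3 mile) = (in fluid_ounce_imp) 5.715e+14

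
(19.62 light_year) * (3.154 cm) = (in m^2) 5.854e+15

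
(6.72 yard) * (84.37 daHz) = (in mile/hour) 1.16e+04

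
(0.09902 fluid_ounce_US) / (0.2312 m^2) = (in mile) 7.87e-09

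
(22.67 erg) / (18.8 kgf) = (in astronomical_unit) 8.22e-20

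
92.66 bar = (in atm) 91.45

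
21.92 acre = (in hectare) 8.871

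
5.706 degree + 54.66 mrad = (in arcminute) 530.3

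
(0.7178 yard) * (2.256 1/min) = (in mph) 0.05521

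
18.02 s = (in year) 5.714e-07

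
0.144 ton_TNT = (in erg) 6.025e+15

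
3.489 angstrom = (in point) 9.89e-07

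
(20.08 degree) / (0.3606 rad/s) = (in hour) 0.00027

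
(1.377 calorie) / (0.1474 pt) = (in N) 1.108e+05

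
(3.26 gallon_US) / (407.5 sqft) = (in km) 3.26e-07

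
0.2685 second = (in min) 0.004475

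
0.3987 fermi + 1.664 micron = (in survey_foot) 5.459e-06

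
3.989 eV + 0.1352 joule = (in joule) 0.1352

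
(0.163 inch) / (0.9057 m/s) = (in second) 0.004571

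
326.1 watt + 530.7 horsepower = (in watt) 3.961e+05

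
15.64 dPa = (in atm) 1.544e-05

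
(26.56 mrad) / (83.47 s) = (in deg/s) 0.01823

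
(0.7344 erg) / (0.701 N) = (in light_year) 1.107e-23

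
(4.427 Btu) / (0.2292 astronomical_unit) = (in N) 1.362e-07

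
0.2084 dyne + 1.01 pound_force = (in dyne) 4.493e+05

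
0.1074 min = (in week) 1.065e-05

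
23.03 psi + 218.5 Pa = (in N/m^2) 1.59e+05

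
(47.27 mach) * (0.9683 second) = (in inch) 6.136e+05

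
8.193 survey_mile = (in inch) 5.191e+05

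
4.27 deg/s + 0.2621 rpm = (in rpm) 0.9738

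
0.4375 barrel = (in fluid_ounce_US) 2352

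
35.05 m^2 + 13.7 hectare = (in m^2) 1.37e+05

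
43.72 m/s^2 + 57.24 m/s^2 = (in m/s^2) 101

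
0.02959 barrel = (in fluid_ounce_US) 159.1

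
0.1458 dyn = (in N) 1.458e-06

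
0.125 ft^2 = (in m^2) 0.01161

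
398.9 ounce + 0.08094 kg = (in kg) 11.39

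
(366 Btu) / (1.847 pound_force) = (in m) 4.7e+04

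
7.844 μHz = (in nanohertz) 7844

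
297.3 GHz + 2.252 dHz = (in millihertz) 2.973e+14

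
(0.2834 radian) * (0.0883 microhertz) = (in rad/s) 2.502e-08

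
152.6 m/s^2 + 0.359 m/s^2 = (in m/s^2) 153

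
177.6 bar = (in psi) 2576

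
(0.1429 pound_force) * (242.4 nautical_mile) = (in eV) 1.781e+24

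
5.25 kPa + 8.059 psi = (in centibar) 60.81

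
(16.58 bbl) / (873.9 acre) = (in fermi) 7.454e+08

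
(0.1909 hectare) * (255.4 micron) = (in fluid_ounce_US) 1.649e+04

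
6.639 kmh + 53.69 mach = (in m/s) 1.828e+04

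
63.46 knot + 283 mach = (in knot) 1.874e+05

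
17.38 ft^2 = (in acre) 0.000399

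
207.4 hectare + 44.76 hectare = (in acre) 623.1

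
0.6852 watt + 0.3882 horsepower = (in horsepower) 0.3891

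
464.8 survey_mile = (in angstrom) 7.48e+15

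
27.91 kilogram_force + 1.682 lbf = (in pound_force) 63.21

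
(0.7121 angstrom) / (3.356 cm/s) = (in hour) 5.894e-13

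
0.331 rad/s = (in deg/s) 18.96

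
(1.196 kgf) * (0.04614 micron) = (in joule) 5.412e-07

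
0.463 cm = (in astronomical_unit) 3.095e-14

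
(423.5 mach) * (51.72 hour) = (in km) 2.685e+07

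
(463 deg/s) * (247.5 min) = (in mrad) 1.2e+08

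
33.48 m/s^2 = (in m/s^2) 33.48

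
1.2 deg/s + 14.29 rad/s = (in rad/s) 14.31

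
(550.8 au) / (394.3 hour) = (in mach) 1.705e+05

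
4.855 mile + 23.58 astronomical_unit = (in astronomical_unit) 23.58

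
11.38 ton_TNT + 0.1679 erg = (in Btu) 4.513e+07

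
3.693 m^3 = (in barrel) 23.23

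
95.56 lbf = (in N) 425.1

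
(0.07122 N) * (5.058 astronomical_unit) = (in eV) 3.364e+29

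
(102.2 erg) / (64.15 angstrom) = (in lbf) 358.2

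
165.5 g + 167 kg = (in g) 1.672e+05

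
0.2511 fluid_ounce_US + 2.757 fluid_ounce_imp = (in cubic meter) 8.576e-05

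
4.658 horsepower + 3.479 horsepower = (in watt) 6068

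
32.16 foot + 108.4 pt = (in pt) 2.789e+04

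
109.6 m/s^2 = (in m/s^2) 109.6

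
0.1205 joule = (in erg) 1.205e+06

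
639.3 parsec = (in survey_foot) 6.472e+19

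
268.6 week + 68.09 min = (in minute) 2.708e+06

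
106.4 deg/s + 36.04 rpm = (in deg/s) 322.6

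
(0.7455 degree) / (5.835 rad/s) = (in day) 2.581e-08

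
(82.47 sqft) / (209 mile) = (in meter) 2.278e-05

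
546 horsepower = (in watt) 4.072e+05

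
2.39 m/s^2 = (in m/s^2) 2.39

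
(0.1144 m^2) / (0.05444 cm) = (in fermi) 2.101e+17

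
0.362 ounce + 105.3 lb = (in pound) 105.3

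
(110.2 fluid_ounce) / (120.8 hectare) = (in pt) 7.647e-06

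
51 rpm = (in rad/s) 5.341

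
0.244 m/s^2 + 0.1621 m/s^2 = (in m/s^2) 0.4061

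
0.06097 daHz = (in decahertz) 0.06097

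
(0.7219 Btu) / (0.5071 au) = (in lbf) 2.257e-09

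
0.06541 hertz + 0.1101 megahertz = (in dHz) 1.101e+06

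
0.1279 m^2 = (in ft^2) 1.377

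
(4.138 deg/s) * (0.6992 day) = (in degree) 2.5e+05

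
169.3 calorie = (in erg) 7.084e+09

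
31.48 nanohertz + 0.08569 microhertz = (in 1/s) 1.172e-07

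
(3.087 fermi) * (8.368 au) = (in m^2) 0.003864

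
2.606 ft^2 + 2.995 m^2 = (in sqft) 34.84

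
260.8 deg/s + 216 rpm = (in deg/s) 1557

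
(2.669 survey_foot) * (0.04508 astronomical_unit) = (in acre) 1.356e+06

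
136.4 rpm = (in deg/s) 818.4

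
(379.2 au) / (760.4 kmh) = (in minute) 4.476e+09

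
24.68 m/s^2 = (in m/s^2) 24.68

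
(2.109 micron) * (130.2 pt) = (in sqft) 1.043e-06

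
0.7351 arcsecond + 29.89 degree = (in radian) 0.5217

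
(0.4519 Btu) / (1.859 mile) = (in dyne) 1.594e+04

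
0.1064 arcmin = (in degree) 0.001773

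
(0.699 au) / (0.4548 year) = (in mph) 1.631e+04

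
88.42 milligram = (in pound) 0.0001949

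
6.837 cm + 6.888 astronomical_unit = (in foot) 3.381e+12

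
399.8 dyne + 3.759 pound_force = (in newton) 16.72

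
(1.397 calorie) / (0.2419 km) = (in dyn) 2416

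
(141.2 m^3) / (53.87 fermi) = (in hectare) 2.621e+11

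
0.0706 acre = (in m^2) 285.7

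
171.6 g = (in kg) 0.1716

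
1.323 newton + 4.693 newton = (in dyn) 6.016e+05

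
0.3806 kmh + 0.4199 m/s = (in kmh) 1.892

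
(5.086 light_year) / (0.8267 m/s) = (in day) 6.737e+11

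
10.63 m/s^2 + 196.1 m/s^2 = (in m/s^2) 206.7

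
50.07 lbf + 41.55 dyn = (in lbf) 50.07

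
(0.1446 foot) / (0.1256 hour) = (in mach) 2.863e-07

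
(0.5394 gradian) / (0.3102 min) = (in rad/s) 0.0004552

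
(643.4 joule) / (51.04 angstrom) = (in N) 1.261e+11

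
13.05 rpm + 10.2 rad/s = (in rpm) 110.5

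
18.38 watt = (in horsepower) 0.02465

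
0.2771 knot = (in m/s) 0.1426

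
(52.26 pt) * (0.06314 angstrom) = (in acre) 2.876e-17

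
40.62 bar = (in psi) 589.1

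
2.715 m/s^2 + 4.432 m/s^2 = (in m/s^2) 7.147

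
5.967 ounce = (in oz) 5.967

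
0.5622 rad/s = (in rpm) 5.369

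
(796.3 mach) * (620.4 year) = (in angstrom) 5.305e+25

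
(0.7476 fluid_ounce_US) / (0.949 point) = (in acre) 1.632e-05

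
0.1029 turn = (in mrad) 646.5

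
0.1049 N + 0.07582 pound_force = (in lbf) 0.0994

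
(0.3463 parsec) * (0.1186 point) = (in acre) 1.105e+08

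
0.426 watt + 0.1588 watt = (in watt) 0.5848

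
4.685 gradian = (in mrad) 73.59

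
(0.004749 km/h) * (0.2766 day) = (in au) 2.107e-10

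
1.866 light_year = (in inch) 6.95e+17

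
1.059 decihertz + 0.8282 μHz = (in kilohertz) 0.0001059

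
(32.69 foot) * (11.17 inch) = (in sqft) 30.43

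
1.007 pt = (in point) 1.007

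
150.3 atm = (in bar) 152.3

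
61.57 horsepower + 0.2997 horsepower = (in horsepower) 61.87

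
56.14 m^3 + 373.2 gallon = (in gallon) 1.52e+04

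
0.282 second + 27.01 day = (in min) 3.889e+04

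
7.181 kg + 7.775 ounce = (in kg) 7.401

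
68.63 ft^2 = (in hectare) 0.0006376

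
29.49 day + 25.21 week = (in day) 206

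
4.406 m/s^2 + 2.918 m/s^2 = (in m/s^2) 7.324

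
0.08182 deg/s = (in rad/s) 0.001428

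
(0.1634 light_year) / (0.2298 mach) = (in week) 3.267e+07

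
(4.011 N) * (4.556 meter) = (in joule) 18.27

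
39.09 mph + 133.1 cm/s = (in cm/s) 1881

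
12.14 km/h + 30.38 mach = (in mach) 30.39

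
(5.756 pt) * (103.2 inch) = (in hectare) 5.323e-07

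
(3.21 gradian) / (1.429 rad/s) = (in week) 5.834e-08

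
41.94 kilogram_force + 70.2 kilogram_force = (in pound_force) 247.2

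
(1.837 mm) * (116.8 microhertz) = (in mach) 6.301e-10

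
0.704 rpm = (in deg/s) 4.224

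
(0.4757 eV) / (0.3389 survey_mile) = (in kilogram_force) 1.425e-23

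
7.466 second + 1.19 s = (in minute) 0.1443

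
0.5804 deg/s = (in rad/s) 0.01013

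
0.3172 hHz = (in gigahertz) 3.172e-08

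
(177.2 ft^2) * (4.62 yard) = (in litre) 6.955e+04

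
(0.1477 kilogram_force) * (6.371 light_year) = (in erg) 8.73e+23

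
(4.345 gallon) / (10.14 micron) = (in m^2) 1622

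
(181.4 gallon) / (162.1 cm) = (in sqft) 4.56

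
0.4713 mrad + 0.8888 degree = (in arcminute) 54.95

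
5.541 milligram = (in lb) 1.222e-05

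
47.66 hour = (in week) 0.2837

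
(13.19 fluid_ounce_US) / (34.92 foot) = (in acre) 9.056e-09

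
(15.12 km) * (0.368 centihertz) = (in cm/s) 5564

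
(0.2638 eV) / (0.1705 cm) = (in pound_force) 5.573e-18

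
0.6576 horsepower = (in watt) 490.4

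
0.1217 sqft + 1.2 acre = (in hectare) 0.4856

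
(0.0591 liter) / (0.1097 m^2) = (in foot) 0.001768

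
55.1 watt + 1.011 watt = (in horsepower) 0.07525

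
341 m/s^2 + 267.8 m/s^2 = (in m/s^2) 608.8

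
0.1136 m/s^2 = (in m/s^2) 0.1136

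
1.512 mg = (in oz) 5.333e-05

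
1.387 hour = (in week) 0.008256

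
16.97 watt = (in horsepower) 0.02276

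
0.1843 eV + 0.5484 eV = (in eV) 0.7327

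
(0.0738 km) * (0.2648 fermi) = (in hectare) 1.954e-18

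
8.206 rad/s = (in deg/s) 470.2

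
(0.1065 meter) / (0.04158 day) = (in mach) 8.706e-08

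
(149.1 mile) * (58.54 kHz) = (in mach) 4.125e+07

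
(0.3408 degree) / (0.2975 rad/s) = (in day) 2.314e-07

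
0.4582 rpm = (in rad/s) 0.04798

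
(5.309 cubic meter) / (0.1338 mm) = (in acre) 9.805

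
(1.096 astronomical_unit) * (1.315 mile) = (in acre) 8.574e+10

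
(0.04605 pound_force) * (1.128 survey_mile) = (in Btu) 0.3525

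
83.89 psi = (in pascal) 5.784e+05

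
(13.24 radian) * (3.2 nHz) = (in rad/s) 4.237e-08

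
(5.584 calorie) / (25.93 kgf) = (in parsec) 2.978e-18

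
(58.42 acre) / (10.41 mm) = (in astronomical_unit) 0.0001518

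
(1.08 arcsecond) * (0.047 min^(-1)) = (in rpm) 3.917e-08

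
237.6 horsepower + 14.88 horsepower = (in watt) 1.883e+05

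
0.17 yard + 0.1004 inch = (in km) 0.000158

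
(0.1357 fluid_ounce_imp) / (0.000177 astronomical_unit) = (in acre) 3.598e-17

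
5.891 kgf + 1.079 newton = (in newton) 58.85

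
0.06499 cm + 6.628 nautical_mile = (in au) 8.205e-08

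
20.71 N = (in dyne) 2.071e+06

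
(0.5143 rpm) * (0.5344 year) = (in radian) 9.076e+05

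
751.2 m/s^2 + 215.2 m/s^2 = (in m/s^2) 966.4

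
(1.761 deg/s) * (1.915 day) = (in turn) 809.4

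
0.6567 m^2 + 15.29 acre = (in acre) 15.29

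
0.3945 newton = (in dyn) 3.945e+04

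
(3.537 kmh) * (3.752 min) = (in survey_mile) 0.1374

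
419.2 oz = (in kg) 11.88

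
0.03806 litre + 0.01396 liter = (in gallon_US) 0.01374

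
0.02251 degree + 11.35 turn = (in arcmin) 2.452e+05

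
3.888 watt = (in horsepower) 0.005214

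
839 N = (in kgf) 85.55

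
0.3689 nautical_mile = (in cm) 6.832e+04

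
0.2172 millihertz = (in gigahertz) 2.172e-13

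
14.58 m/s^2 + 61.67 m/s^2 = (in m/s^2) 76.25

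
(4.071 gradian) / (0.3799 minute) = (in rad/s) 0.002805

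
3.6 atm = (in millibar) 3648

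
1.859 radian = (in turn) 0.2959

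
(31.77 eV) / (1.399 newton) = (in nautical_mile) 1.965e-21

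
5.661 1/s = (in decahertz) 0.5661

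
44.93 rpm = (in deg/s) 269.6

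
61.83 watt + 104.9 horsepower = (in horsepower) 105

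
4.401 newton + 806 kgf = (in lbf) 1778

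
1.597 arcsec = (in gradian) 0.0004929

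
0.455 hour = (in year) 5.194e-05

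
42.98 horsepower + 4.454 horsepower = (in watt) 3.537e+04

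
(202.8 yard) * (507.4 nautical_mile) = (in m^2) 1.743e+08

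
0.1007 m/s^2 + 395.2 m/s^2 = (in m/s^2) 395.3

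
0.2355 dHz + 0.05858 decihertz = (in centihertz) 2.941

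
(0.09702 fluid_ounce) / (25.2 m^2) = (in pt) 0.0003227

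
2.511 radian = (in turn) 0.3996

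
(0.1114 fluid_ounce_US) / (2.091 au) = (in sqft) 1.134e-16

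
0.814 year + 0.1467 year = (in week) 50.09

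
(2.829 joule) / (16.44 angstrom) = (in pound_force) 3.869e+08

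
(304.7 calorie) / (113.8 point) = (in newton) 3.176e+04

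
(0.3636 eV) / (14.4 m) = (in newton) 4.045e-21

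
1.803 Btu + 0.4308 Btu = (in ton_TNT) 5.633e-07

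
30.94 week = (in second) 1.871e+07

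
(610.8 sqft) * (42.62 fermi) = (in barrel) 1.521e-11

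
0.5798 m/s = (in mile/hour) 1.297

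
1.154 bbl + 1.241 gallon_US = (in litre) 188.2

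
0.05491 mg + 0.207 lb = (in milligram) 9.389e+04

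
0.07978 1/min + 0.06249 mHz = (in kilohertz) 1.392e-06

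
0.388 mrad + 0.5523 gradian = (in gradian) 0.577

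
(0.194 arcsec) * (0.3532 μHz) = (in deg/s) 1.903e-11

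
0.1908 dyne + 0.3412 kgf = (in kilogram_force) 0.3412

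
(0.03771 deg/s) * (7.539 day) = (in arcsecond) 8.843e+07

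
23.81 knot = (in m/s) 12.25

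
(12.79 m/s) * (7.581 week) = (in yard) 6.413e+07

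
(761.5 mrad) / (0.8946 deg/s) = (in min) 0.8129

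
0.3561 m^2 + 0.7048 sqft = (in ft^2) 4.538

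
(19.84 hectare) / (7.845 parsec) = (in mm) 8.196e-10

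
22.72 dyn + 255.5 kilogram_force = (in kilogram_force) 255.5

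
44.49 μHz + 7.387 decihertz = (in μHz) 7.387e+05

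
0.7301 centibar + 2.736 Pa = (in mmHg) 5.497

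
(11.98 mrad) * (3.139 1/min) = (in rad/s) 0.0006268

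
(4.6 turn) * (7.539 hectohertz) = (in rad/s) 2.179e+04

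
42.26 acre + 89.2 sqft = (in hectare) 17.1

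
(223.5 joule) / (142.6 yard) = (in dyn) 1.714e+05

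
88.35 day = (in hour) 2120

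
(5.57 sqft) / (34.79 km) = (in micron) 14.87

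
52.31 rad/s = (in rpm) 499.5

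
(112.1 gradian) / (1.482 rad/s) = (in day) 1.375e-05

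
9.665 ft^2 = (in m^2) 0.8979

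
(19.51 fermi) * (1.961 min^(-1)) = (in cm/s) 6.377e-14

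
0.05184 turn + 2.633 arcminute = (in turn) 0.05196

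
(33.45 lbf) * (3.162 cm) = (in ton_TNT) 1.124e-09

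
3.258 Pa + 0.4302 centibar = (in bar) 0.004335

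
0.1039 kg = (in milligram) 1.039e+05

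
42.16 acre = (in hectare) 17.06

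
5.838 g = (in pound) 0.01287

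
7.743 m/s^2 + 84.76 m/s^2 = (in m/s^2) 92.5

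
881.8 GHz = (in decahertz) 8.818e+10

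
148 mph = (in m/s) 66.16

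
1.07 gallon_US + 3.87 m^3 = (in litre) 3874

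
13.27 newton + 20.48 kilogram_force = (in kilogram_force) 21.83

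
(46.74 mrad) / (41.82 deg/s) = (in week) 1.059e-07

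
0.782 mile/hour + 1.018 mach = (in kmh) 1249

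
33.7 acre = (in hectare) 13.64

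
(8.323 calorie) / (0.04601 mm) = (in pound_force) 1.702e+05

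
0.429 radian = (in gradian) 27.31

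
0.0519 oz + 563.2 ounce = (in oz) 563.3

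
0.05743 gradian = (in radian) 0.0009021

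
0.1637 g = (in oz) 0.005774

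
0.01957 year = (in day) 7.143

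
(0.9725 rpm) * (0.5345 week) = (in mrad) 3.292e+07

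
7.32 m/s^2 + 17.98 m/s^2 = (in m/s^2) 25.3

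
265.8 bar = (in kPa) 2.658e+04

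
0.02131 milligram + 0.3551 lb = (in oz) 5.682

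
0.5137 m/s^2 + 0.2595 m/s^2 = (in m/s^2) 0.7732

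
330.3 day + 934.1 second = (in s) 2.854e+07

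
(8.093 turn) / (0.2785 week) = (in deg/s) 0.0173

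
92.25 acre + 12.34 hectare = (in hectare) 49.67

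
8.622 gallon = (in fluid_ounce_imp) 1149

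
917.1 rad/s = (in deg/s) 5.255e+04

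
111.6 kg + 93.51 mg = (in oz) 3937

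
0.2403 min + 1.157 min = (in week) 0.0001386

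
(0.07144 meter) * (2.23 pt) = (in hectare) 5.62e-09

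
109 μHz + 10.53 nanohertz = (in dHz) 0.00109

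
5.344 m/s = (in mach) 0.01569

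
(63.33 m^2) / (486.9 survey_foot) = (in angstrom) 4.267e+09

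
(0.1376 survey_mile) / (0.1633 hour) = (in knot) 0.7322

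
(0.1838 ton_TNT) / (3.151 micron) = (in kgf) 2.489e+13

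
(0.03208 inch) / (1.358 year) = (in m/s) 1.903e-11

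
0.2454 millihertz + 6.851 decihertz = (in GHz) 6.853e-10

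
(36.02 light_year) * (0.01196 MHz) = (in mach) 1.197e+19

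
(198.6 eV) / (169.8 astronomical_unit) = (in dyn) 1.253e-25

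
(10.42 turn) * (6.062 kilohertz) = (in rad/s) 3.969e+05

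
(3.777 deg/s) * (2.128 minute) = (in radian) 8.417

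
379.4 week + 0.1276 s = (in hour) 6.374e+04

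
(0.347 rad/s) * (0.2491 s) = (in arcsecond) 1.783e+04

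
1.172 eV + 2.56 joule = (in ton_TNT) 6.119e-10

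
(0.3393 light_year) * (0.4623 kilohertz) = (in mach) 4.358e+15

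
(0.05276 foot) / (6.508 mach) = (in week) 1.2e-11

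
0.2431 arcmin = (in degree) 0.004052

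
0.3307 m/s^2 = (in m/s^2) 0.3307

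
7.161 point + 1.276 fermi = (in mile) 1.57e-06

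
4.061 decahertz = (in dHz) 406.1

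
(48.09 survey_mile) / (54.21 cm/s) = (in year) 0.004527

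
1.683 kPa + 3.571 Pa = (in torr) 12.65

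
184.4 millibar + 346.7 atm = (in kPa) 3.515e+04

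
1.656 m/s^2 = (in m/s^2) 1.656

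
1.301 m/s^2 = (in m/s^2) 1.301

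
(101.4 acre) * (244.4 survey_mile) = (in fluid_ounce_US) 5.458e+15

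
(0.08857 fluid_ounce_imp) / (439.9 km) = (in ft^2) 6.158e-11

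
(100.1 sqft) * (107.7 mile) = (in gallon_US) 4.258e+08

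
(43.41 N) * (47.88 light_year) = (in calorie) 4.7e+18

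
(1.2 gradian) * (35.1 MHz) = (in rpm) 6.318e+06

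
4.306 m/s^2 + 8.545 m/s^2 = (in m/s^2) 12.85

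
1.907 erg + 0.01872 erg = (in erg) 1.926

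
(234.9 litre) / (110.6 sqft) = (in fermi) 2.286e+13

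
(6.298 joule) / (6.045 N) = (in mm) 1042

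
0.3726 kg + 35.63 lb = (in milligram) 1.653e+07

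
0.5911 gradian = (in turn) 0.001478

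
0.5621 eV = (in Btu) 8.536e-23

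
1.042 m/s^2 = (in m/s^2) 1.042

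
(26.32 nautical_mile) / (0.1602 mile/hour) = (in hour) 189.1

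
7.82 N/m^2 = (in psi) 0.001134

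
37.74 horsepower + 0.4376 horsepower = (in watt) 2.847e+04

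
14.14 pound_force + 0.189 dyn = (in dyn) 6.29e+06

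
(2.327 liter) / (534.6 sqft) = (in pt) 0.1328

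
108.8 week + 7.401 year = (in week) 494.7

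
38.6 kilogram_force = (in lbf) 85.1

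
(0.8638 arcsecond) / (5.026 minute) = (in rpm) 1.326e-07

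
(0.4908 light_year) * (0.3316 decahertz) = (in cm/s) 1.54e+18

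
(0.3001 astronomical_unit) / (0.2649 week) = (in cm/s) 2.802e+07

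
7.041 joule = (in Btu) 0.006674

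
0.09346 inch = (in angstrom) 2.374e+07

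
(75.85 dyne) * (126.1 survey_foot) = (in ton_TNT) 6.968e-12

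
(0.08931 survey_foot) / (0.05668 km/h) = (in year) 5.483e-08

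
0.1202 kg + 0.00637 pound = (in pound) 0.2714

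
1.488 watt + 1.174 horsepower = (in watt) 876.9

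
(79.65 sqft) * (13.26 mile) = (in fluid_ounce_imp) 5.558e+09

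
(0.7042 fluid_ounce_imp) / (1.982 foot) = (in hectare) 3.312e-09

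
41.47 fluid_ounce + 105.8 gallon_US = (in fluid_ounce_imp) 1.414e+04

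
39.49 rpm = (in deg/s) 236.9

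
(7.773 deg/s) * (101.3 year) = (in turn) 6.898e+07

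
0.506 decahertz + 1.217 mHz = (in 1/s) 5.061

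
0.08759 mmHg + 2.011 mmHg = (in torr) 2.099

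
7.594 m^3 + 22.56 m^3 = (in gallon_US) 7966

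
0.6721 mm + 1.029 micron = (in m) 0.0006731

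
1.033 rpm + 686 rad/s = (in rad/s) 686.1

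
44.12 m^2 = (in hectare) 0.004412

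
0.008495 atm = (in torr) 6.456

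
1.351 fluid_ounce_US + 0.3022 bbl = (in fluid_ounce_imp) 1692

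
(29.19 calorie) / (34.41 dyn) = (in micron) 3.549e+11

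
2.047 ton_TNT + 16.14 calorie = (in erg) 8.565e+16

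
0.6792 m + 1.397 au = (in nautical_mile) 1.128e+08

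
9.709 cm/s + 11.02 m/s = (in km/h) 40.02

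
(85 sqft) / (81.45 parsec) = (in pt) 8.906e-15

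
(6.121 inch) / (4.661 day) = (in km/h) 1.39e-06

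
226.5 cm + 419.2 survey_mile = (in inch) 2.656e+07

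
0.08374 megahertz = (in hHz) 837.4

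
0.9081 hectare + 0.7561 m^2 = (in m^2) 9082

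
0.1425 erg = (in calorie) 3.406e-09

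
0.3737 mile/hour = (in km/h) 0.6014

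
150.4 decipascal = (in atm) 0.0001484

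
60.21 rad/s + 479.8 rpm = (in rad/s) 110.5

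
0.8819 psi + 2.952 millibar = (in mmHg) 47.82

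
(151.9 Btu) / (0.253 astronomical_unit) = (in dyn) 0.4234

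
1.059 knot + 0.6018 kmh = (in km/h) 2.563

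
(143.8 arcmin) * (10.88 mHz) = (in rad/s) 0.0004551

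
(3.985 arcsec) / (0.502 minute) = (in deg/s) 3.675e-05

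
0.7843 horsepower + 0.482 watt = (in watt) 585.3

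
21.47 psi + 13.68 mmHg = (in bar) 1.499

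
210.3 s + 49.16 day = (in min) 7.079e+04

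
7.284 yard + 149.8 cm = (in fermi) 8.158e+15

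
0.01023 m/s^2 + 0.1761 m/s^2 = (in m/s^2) 0.1863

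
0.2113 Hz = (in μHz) 2.113e+05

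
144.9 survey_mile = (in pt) 6.61e+08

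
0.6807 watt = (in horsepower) 0.0009128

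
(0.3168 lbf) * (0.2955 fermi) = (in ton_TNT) 9.953e-26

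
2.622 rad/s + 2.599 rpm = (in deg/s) 165.8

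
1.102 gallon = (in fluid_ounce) 141.1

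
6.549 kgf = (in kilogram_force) 6.549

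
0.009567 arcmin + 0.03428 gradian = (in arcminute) 1.861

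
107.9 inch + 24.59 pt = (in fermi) 2.749e+15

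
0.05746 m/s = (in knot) 0.1117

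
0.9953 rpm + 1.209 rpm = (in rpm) 2.204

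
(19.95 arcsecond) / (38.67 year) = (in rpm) 7.574e-13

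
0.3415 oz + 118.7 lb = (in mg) 5.385e+07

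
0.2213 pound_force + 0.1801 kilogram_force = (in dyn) 2.751e+05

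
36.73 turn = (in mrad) 2.308e+05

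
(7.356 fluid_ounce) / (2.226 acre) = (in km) 2.415e-11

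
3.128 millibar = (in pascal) 312.8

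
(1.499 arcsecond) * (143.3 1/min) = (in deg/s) 0.0009945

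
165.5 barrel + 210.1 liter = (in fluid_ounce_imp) 9.335e+05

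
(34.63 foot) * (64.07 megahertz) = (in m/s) 6.763e+08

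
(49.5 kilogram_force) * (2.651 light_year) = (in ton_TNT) 2.91e+09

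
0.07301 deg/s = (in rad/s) 0.001274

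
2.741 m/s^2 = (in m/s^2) 2.741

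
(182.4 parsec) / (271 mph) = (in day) 5.377e+11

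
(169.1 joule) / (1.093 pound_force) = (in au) 2.325e-10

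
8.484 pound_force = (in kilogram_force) 3.848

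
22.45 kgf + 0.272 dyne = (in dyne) 2.202e+07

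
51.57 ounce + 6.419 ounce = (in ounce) 57.99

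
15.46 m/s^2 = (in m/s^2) 15.46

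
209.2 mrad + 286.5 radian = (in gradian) 1.825e+04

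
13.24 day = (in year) 0.03627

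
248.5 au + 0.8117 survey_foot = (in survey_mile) 2.31e+10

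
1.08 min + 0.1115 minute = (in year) 2.267e-06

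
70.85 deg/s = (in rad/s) 1.237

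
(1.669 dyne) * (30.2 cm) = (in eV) 3.146e+13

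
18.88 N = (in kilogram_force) 1.925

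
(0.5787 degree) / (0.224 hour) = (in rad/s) 1.253e-05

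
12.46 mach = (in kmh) 1.527e+04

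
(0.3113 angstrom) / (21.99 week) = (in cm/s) 2.341e-16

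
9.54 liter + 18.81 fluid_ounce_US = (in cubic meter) 0.0101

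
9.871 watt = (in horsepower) 0.01324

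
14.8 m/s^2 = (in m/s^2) 14.8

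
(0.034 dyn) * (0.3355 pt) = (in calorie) 9.618e-12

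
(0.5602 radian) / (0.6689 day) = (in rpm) 9.256e-05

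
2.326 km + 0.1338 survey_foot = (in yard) 2544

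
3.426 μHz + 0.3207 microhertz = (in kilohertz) 3.747e-09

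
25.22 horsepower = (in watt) 1.881e+04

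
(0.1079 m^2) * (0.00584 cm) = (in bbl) 3.963e-05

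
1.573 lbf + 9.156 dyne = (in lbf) 1.573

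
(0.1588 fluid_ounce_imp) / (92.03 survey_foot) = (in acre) 3.975e-11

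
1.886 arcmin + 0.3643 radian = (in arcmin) 1254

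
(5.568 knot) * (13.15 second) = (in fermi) 3.767e+16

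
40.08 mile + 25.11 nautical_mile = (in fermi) 1.11e+20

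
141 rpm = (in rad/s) 14.77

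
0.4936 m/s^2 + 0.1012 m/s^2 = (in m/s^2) 0.5948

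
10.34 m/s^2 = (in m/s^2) 10.34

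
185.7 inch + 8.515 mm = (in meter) 4.725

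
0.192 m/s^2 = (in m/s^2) 0.192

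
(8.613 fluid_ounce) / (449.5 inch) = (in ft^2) 0.0002401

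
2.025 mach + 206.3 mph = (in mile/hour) 1749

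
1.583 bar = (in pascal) 1.583e+05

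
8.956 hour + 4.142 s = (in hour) 8.957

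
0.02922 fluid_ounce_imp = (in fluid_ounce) 0.02807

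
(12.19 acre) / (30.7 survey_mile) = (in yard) 1.092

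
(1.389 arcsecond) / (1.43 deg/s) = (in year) 8.556e-12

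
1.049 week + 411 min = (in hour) 183.1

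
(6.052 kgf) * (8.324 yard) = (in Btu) 0.4282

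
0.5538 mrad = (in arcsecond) 114.2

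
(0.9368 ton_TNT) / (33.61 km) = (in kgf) 1.189e+04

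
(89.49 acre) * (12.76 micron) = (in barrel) 29.07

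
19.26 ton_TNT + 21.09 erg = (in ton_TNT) 19.26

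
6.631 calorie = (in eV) 1.732e+20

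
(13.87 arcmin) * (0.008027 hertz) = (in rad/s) 3.239e-05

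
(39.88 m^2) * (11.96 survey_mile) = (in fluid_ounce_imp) 2.702e+10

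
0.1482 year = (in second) 4.674e+06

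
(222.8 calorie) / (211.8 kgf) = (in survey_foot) 1.472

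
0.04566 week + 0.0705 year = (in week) 3.722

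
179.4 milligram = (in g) 0.1794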